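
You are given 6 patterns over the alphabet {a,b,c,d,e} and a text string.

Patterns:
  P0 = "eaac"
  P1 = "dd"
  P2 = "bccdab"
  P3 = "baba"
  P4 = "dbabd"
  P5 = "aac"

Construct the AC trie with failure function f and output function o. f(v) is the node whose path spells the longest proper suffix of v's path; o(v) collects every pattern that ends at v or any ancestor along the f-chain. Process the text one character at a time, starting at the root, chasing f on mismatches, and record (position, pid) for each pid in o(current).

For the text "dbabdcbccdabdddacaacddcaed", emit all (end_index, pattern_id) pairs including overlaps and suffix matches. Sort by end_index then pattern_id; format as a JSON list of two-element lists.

Construct AC machine:
Trie (insert patterns):
  0='ε' goto a→20 b→7 d→5 e→1
  1='e' goto a→2
  2='ea' goto a→3
  3='eaa' goto c→4
  4='eaac' goto ·  [P0 ends]
  5='d' goto b→16 d→6
  6='dd' goto ·  [P1 ends]
  7='b' goto a→13 c→8
  8='bc' goto c→9
  9='bcc' goto d→10
  10='bccd' goto a→11
  11='bccda' goto b→12
  12='bccdab' goto ·  [P2 ends]
  13='ba' goto b→14
  14='bab' goto a→15
  15='baba' goto ·  [P3 ends]
  16='db' goto a→17
  17='dba' goto b→18
  18='dbab' goto d→19
  19='dbabd' goto ·  [P4 ends]
  20='a' goto a→21
  21='aa' goto c→22
  22='aac' goto ·  [P5 ends]

Failure links (BFS by depth):
  n1('e'): parent n0 fail=0; on 'e' 0 → fail=0;  out ∅∪∅=∅
  n5('d'): parent n0 fail=0; on 'd' 0 → fail=0;  out ∅∪∅=∅
  n7('b'): parent n0 fail=0; on 'b' 0 → fail=0;  out ∅∪∅=∅
  n20('a'): parent n0 fail=0; on 'a' 0 → fail=0;  out ∅∪∅=∅
  n2('ea'): parent n1 fail=0; on 'a' 0 → fail=20;  out ∅∪∅=∅
  n6('dd'): parent n5 fail=0; on 'd' 0 → fail=5;  out {1}∪∅={1}
  n8('bc'): parent n7 fail=0; on 'c' 0 → fail=0;  out ∅∪∅=∅
  n13('ba'): parent n7 fail=0; on 'a' 0 → fail=20;  out ∅∪∅=∅
  n16('db'): parent n5 fail=0; on 'b' 0 → fail=7;  out ∅∪∅=∅
  n21('aa'): parent n20 fail=0; on 'a' 0 → fail=20;  out ∅∪∅=∅
  n3('eaa'): parent n2 fail=20; on 'a' 20 → fail=21;  out ∅∪∅=∅
  n9('bcc'): parent n8 fail=0; on 'c' 0 → fail=0;  out ∅∪∅=∅
  n14('bab'): parent n13 fail=20; on 'b' 20→0 → fail=7;  out ∅∪∅=∅
  n17('dba'): parent n16 fail=7; on 'a' 7 → fail=13;  out ∅∪∅=∅
  n22('aac'): parent n21 fail=20; on 'c' 20→0 → fail=0;  out {5}∪∅={5}
  n4('eaac'): parent n3 fail=21; on 'c' 21 → fail=22;  out {0}∪{5}={0,5}
  n10('bccd'): parent n9 fail=0; on 'd' 0 → fail=5;  out ∅∪∅=∅
  n15('baba'): parent n14 fail=7; on 'a' 7 → fail=13;  out {3}∪∅={3}
  n18('dbab'): parent n17 fail=13; on 'b' 13 → fail=14;  out ∅∪∅=∅
  n11('bccda'): parent n10 fail=5; on 'a' 5→0 → fail=20;  out ∅∪∅=∅
  n19('dbabd'): parent n18 fail=14; on 'd' 14→7→0 → fail=5;  out {4}∪∅={4}
  n12('bccdab'): parent n11 fail=20; on 'b' 20→0 → fail=7;  out {2}∪∅={2}

Text stream:
pos 0 'd': at 5
pos 1 'b': at 16
pos 2 'a': at 17
pos 3 'b': at 18
pos 4 'd': at 19  ** P4@[0:4]
pos 5 'c': at 0 ·f
pos 6 'b': at 7
pos 7 'c': at 8
pos 8 'c': at 9
pos 9 'd': at 10
pos 10 'a': at 11
pos 11 'b': at 12  ** P2@[6:11]
pos 12 'd': at 5 ·f
pos 13 'd': at 6  ** P1@[12:13]
pos 14 'd': at 6 ·f  ** P1@[13:14]
pos 15 'a': at 20 ·f
pos 16 'c': at 0 ·f
pos 17 'a': at 20
pos 18 'a': at 21
pos 19 'c': at 22  ** P5@[17:19]
pos 20 'd': at 5 ·f
pos 21 'd': at 6  ** P1@[20:21]
pos 22 'c': at 0 ·f
pos 23 'a': at 20
pos 24 'e': at 1 ·f
pos 25 'd': at 5 ·f

Result: [[4,4],[11,2],[13,1],[14,1],[19,5],[21,1]]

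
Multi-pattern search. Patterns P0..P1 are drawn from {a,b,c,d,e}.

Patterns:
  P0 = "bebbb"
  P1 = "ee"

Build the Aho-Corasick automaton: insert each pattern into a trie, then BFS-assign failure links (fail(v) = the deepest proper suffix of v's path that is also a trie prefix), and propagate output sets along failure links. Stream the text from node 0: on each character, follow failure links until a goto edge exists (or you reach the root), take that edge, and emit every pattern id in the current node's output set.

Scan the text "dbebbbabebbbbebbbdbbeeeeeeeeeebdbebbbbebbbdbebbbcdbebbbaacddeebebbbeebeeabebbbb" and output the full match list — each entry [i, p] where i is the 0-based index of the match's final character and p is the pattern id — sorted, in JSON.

Build automaton:
Trie nodes:
  0='ε' goto b→1 e→6
  1='b' goto e→2
  2='be' goto b→3
  3='beb' goto b→4
  4='bebb' goto b→5
  5='bebbb' goto ·  ←P0
  6='e' goto e→7
  7='ee' goto ·  ←P1

BFS fail/out derivation:
  fail(1) 'b': from fail(0)=0 chase 'b': 0 ⇒ 0;  out=∅∪out(0)=∅
  fail(6) 'e': from fail(0)=0 chase 'e': 0 ⇒ 0;  out=∅∪out(0)=∅
  fail(2) 'be': from fail(1)=0 chase 'e': 0 ⇒ 6;  out=∅∪out(6)=∅
  fail(7) 'ee': from fail(6)=0 chase 'e': 0 ⇒ 6;  out={1}∪out(6)={1}
  fail(3) 'beb': from fail(2)=6 chase 'b': 6→0 ⇒ 1;  out=∅∪out(1)=∅
  fail(4) 'bebb': from fail(3)=1 chase 'b': 1→0 ⇒ 1;  out=∅∪out(1)=∅
  fail(5) 'bebbb': from fail(4)=1 chase 'b': 1→0 ⇒ 1;  out={0}∪out(1)={0}

Run:
i=0 'd': node 0→0
i=1 'b': node 0→1
i=2 'e': node 1→2
i=3 'b': node 2→3
i=4 'b': node 3→4
i=5 'b': node 4→5  emit P0@[1:5]
i=6 'a': node 5→0 (via fail)
i=7 'b': node 0→1
i=8 'e': node 1→2
i=9 'b': node 2→3
i=10 'b': node 3→4
i=11 'b': node 4→5  emit P0@[7:11]
i=12 'b': node 5→1 (via fail)
i=13 'e': node 1→2
i=14 'b': node 2→3
i=15 'b': node 3→4
i=16 'b': node 4→5  emit P0@[12:16]
i=17 'd': node 5→0 (via fail)
i=18 'b': node 0→1
i=19 'b': node 1→1 (via fail)
i=20 'e': node 1→2
i=21 'e': node 2→7 (via fail)  emit P1@[20:21]
i=22 'e': node 7→7 (via fail)  emit P1@[21:22]
i=23 'e': node 7→7 (via fail)  emit P1@[22:23]
i=24 'e': node 7→7 (via fail)  emit P1@[23:24]
i=25 'e': node 7→7 (via fail)  emit P1@[24:25]
i=26 'e': node 7→7 (via fail)  emit P1@[25:26]
i=27 'e': node 7→7 (via fail)  emit P1@[26:27]
i=28 'e': node 7→7 (via fail)  emit P1@[27:28]
i=29 'e': node 7→7 (via fail)  emit P1@[28:29]
i=30 'b': node 7→1 (via fail)
i=31 'd': node 1→0 (via fail)
i=32 'b': node 0→1
i=33 'e': node 1→2
i=34 'b': node 2→3
i=35 'b': node 3→4
i=36 'b': node 4→5  emit P0@[32:36]
i=37 'b': node 5→1 (via fail)
i=38 'e': node 1→2
i=39 'b': node 2→3
i=40 'b': node 3→4
i=41 'b': node 4→5  emit P0@[37:41]
i=42 'd': node 5→0 (via fail)
i=43 'b': node 0→1
i=44 'e': node 1→2
i=45 'b': node 2→3
i=46 'b': node 3→4
i=47 'b': node 4→5  emit P0@[43:47]
i=48 'c': node 5→0 (via fail)
i=49 'd': node 0→0
i=50 'b': node 0→1
i=51 'e': node 1→2
i=52 'b': node 2→3
i=53 'b': node 3→4
i=54 'b': node 4→5  emit P0@[50:54]
i=55 'a': node 5→0 (via fail)
i=56 'a': node 0→0
i=57 'c': node 0→0
i=58 'd': node 0→0
i=59 'd': node 0→0
i=60 'e': node 0→6
i=61 'e': node 6→7  emit P1@[60:61]
i=62 'b': node 7→1 (via fail)
i=63 'e': node 1→2
i=64 'b': node 2→3
i=65 'b': node 3→4
i=66 'b': node 4→5  emit P0@[62:66]
i=67 'e': node 5→2 (via fail)
i=68 'e': node 2→7 (via fail)  emit P1@[67:68]
i=69 'b': node 7→1 (via fail)
i=70 'e': node 1→2
i=71 'e': node 2→7 (via fail)  emit P1@[70:71]
i=72 'a': node 7→0 (via fail)
i=73 'b': node 0→1
i=74 'e': node 1→2
i=75 'b': node 2→3
i=76 'b': node 3→4
i=77 'b': node 4→5  emit P0@[73:77]
i=78 'b': node 5→1 (via fail)

All matches (sorted): [[5,0],[11,0],[16,0],[21,1],[22,1],[23,1],[24,1],[25,1],[26,1],[27,1],[28,1],[29,1],[36,0],[41,0],[47,0],[54,0],[61,1],[66,0],[68,1],[71,1],[77,0]]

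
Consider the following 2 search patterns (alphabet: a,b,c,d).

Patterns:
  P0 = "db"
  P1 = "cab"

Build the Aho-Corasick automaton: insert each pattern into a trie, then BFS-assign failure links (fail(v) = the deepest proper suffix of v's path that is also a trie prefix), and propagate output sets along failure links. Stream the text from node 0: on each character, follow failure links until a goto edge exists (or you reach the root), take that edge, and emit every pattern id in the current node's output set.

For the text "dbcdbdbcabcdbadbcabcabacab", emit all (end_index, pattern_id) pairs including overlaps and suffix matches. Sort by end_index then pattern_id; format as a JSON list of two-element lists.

Construct AC machine:
Trie (insert patterns):
  0='ε' goto c→3 d→1
  1='d' goto b→2
  2='db' goto ·  [P0 ends]
  3='c' goto a→4
  4='ca' goto b→5
  5='cab' goto ·  [P1 ends]

BFS fail/out derivation:
  fail(1) 'd': from fail(0)=0 chase 'd': 0 ⇒ 0;  out=∅∪out(0)=∅
  fail(3) 'c': from fail(0)=0 chase 'c': 0 ⇒ 0;  out=∅∪out(0)=∅
  fail(2) 'db': from fail(1)=0 chase 'b': 0 ⇒ 0;  out={0}∪out(0)={0}
  fail(4) 'ca': from fail(3)=0 chase 'a': 0 ⇒ 0;  out=∅∪out(0)=∅
  fail(5) 'cab': from fail(4)=0 chase 'b': 0 ⇒ 0;  out={1}∪out(0)={1}

Scan:
[0] read 'd'  n0⇒n1
[1] read 'b'  n1⇒n2  ** P0@[0:1]
[2] read 'c'  n2⇒n3 (via fail)
[3] read 'd'  n3⇒n1 (via fail)
[4] read 'b'  n1⇒n2  ** P0@[3:4]
[5] read 'd'  n2⇒n1 (via fail)
[6] read 'b'  n1⇒n2  ** P0@[5:6]
[7] read 'c'  n2⇒n3 (via fail)
[8] read 'a'  n3⇒n4
[9] read 'b'  n4⇒n5  ** P1@[7:9]
[10] read 'c'  n5⇒n3 (via fail)
[11] read 'd'  n3⇒n1 (via fail)
[12] read 'b'  n1⇒n2  ** P0@[11:12]
[13] read 'a'  n2⇒n0 (via fail)
[14] read 'd'  n0⇒n1
[15] read 'b'  n1⇒n2  ** P0@[14:15]
[16] read 'c'  n2⇒n3 (via fail)
[17] read 'a'  n3⇒n4
[18] read 'b'  n4⇒n5  ** P1@[16:18]
[19] read 'c'  n5⇒n3 (via fail)
[20] read 'a'  n3⇒n4
[21] read 'b'  n4⇒n5  ** P1@[19:21]
[22] read 'a'  n5⇒n0 (via fail)
[23] read 'c'  n0⇒n3
[24] read 'a'  n3⇒n4
[25] read 'b'  n4⇒n5  ** P1@[23:25]

All matches (sorted): [[1,0],[4,0],[6,0],[9,1],[12,0],[15,0],[18,1],[21,1],[25,1]]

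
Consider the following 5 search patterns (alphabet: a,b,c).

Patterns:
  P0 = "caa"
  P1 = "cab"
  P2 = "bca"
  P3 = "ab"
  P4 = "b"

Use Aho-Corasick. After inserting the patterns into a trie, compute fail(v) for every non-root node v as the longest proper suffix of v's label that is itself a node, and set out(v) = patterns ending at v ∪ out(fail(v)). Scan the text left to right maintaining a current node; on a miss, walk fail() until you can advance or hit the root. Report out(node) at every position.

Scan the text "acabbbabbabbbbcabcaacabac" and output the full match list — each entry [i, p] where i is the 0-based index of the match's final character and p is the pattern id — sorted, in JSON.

Construct AC machine:
Trie (insert patterns):
  n0 'ε': a→8 b→5 c→1
  n1 'c': a→2
  n2 'ca': a→3 b→4
  n3 'caa': ·  [P0 ends]
  n4 'cab': ·  [P1 ends]
  n5 'b': c→6  [P4 ends]
  n6 'bc': a→7
  n7 'bca': ·  [P2 ends]
  n8 'a': b→9
  n9 'ab': ·  [P3 ends]

Failure links (BFS by depth):
  fail(1) 'c': from fail(0)=0 chase 'c': 0 ⇒ 0;  out=∅∪out(0)=∅
  fail(5) 'b': from fail(0)=0 chase 'b': 0 ⇒ 0;  out={4}∪out(0)={4}
  fail(8) 'a': from fail(0)=0 chase 'a': 0 ⇒ 0;  out=∅∪out(0)=∅
  fail(2) 'ca': from fail(1)=0 chase 'a': 0 ⇒ 8;  out=∅∪out(8)=∅
  fail(6) 'bc': from fail(5)=0 chase 'c': 0 ⇒ 1;  out=∅∪out(1)=∅
  fail(9) 'ab': from fail(8)=0 chase 'b': 0 ⇒ 5;  out={3}∪out(5)={3,4}
  fail(3) 'caa': from fail(2)=8 chase 'a': 8→0 ⇒ 8;  out={0}∪out(8)={0}
  fail(4) 'cab': from fail(2)=8 chase 'b': 8 ⇒ 9;  out={1}∪out(9)={1,3,4}
  fail(7) 'bca': from fail(6)=1 chase 'a': 1 ⇒ 2;  out={2}∪out(2)={2}

Run:
i=0 'a': node 0→8
i=1 'c': node 8→1 (fail-walked)
i=2 'a': node 1→2
i=3 'b': node 2→4  → match P1@[1:3],P3@[2:3],P4@[3:3]
i=4 'b': node 4→5 (fail-walked)  → match P4@[4:4]
i=5 'b': node 5→5 (fail-walked)  → match P4@[5:5]
i=6 'a': node 5→8 (fail-walked)
i=7 'b': node 8→9  → match P3@[6:7],P4@[7:7]
i=8 'b': node 9→5 (fail-walked)  → match P4@[8:8]
i=9 'a': node 5→8 (fail-walked)
i=10 'b': node 8→9  → match P3@[9:10],P4@[10:10]
i=11 'b': node 9→5 (fail-walked)  → match P4@[11:11]
i=12 'b': node 5→5 (fail-walked)  → match P4@[12:12]
i=13 'b': node 5→5 (fail-walked)  → match P4@[13:13]
i=14 'c': node 5→6
i=15 'a': node 6→7  → match P2@[13:15]
i=16 'b': node 7→4 (fail-walked)  → match P1@[14:16],P3@[15:16],P4@[16:16]
i=17 'c': node 4→6 (fail-walked)
i=18 'a': node 6→7  → match P2@[16:18]
i=19 'a': node 7→3 (fail-walked)  → match P0@[17:19]
i=20 'c': node 3→1 (fail-walked)
i=21 'a': node 1→2
i=22 'b': node 2→4  → match P1@[20:22],P3@[21:22],P4@[22:22]
i=23 'a': node 4→8 (fail-walked)
i=24 'c': node 8→1 (fail-walked)

Matches: [[3,1],[3,3],[3,4],[4,4],[5,4],[7,3],[7,4],[8,4],[10,3],[10,4],[11,4],[12,4],[13,4],[15,2],[16,1],[16,3],[16,4],[18,2],[19,0],[22,1],[22,3],[22,4]]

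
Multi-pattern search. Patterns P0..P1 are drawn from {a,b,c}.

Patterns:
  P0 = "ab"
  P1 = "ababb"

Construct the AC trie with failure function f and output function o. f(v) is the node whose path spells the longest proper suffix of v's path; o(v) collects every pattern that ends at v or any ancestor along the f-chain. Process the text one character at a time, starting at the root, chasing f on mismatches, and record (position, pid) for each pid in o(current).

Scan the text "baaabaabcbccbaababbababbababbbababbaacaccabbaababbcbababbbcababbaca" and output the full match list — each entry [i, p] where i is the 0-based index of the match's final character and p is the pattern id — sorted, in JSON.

Build:
Trie nodes:
  0='ε' goto a→1
  1='a' goto b→2
  2='ab' goto a→3  [P0 ends]
  3='aba' goto b→4
  4='abab' goto b→5
  5='ababb' goto ·  [P1 ends]

BFS fail/out derivation:
  n1('a'): parent n0 fail=0; on 'a' 0 → fail=0;  out ∅∪∅=∅
  n2('ab'): parent n1 fail=0; on 'b' 0 → fail=0;  out {0}∪∅={0}
  n3('aba'): parent n2 fail=0; on 'a' 0 → fail=1;  out ∅∪∅=∅
  n4('abab'): parent n3 fail=1; on 'b' 1 → fail=2;  out ∅∪{0}={0}
  n5('ababb'): parent n4 fail=2; on 'b' 2→0 → fail=0;  out {1}∪∅={1}

Text stream:
pos 0 'b': at 0
pos 1 'a': at 1
pos 2 'a': at 1 (fail-walked)
pos 3 'a': at 1 (fail-walked)
pos 4 'b': at 2  emit P0@[3:4]
pos 5 'a': at 3
pos 6 'a': at 1 (fail-walked)
pos 7 'b': at 2  emit P0@[6:7]
pos 8 'c': at 0 (fail-walked)
pos 9 'b': at 0
pos 10 'c': at 0
pos 11 'c': at 0
pos 12 'b': at 0
pos 13 'a': at 1
pos 14 'a': at 1 (fail-walked)
pos 15 'b': at 2  emit P0@[14:15]
pos 16 'a': at 3
pos 17 'b': at 4  emit P0@[16:17]
pos 18 'b': at 5  emit P1@[14:18]
pos 19 'a': at 1 (fail-walked)
pos 20 'b': at 2  emit P0@[19:20]
pos 21 'a': at 3
pos 22 'b': at 4  emit P0@[21:22]
pos 23 'b': at 5  emit P1@[19:23]
pos 24 'a': at 1 (fail-walked)
pos 25 'b': at 2  emit P0@[24:25]
pos 26 'a': at 3
pos 27 'b': at 4  emit P0@[26:27]
pos 28 'b': at 5  emit P1@[24:28]
pos 29 'b': at 0 (fail-walked)
pos 30 'a': at 1
pos 31 'b': at 2  emit P0@[30:31]
pos 32 'a': at 3
pos 33 'b': at 4  emit P0@[32:33]
pos 34 'b': at 5  emit P1@[30:34]
pos 35 'a': at 1 (fail-walked)
pos 36 'a': at 1 (fail-walked)
pos 37 'c': at 0 (fail-walked)
pos 38 'a': at 1
pos 39 'c': at 0 (fail-walked)
pos 40 'c': at 0
pos 41 'a': at 1
pos 42 'b': at 2  emit P0@[41:42]
pos 43 'b': at 0 (fail-walked)
pos 44 'a': at 1
pos 45 'a': at 1 (fail-walked)
pos 46 'b': at 2  emit P0@[45:46]
pos 47 'a': at 3
pos 48 'b': at 4  emit P0@[47:48]
pos 49 'b': at 5  emit P1@[45:49]
pos 50 'c': at 0 (fail-walked)
pos 51 'b': at 0
pos 52 'a': at 1
pos 53 'b': at 2  emit P0@[52:53]
pos 54 'a': at 3
pos 55 'b': at 4  emit P0@[54:55]
pos 56 'b': at 5  emit P1@[52:56]
pos 57 'b': at 0 (fail-walked)
pos 58 'c': at 0
pos 59 'a': at 1
pos 60 'b': at 2  emit P0@[59:60]
pos 61 'a': at 3
pos 62 'b': at 4  emit P0@[61:62]
pos 63 'b': at 5  emit P1@[59:63]
pos 64 'a': at 1 (fail-walked)
pos 65 'c': at 0 (fail-walked)
pos 66 'a': at 1

All matches (sorted): [[4,0],[7,0],[15,0],[17,0],[18,1],[20,0],[22,0],[23,1],[25,0],[27,0],[28,1],[31,0],[33,0],[34,1],[42,0],[46,0],[48,0],[49,1],[53,0],[55,0],[56,1],[60,0],[62,0],[63,1]]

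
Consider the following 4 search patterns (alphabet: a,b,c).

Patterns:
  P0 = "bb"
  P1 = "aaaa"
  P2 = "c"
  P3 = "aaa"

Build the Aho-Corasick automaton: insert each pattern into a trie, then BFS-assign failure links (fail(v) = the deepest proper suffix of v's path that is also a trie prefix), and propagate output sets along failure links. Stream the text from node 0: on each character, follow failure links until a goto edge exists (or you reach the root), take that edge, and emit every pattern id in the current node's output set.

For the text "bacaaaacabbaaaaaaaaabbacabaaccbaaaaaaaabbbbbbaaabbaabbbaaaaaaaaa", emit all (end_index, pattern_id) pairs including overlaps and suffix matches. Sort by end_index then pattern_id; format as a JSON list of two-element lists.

Build automaton:
Trie (insert patterns):
  n0 'ε': a→3 b→1 c→7
  n1 'b': b→2
  n2 'bb': ·  [P0 ends]
  n3 'a': a→4
  n4 'aa': a→5
  n5 'aaa': a→6  [P3 ends]
  n6 'aaaa': ·  [P1 ends]
  n7 'c': ·  [P2 ends]

BFS fail/out derivation:
  n1('b'): parent n0 fail=0; on 'b' 0 → fail=0;  out ∅∪∅=∅
  n3('a'): parent n0 fail=0; on 'a' 0 → fail=0;  out ∅∪∅=∅
  n7('c'): parent n0 fail=0; on 'c' 0 → fail=0;  out {2}∪∅={2}
  n2('bb'): parent n1 fail=0; on 'b' 0 → fail=1;  out {0}∪∅={0}
  n4('aa'): parent n3 fail=0; on 'a' 0 → fail=3;  out ∅∪∅=∅
  n5('aaa'): parent n4 fail=3; on 'a' 3 → fail=4;  out {3}∪∅={3}
  n6('aaaa'): parent n5 fail=4; on 'a' 4 → fail=5;  out {1}∪{3}={1,3}

Scan:
i=0 'b': node 0→1
i=1 'a': node 1→3 ·f
i=2 'c': node 3→7 ·f  ** P2@[2:2]
i=3 'a': node 7→3 ·f
i=4 'a': node 3→4
i=5 'a': node 4→5  ** P3@[3:5]
i=6 'a': node 5→6  ** P1@[3:6],P3@[4:6]
i=7 'c': node 6→7 ·f  ** P2@[7:7]
i=8 'a': node 7→3 ·f
i=9 'b': node 3→1 ·f
i=10 'b': node 1→2  ** P0@[9:10]
i=11 'a': node 2→3 ·f
i=12 'a': node 3→4
i=13 'a': node 4→5  ** P3@[11:13]
i=14 'a': node 5→6  ** P1@[11:14],P3@[12:14]
i=15 'a': node 6→6 ·f  ** P1@[12:15],P3@[13:15]
i=16 'a': node 6→6 ·f  ** P1@[13:16],P3@[14:16]
i=17 'a': node 6→6 ·f  ** P1@[14:17],P3@[15:17]
i=18 'a': node 6→6 ·f  ** P1@[15:18],P3@[16:18]
i=19 'a': node 6→6 ·f  ** P1@[16:19],P3@[17:19]
i=20 'b': node 6→1 ·f
i=21 'b': node 1→2  ** P0@[20:21]
i=22 'a': node 2→3 ·f
i=23 'c': node 3→7 ·f  ** P2@[23:23]
i=24 'a': node 7→3 ·f
i=25 'b': node 3→1 ·f
i=26 'a': node 1→3 ·f
i=27 'a': node 3→4
i=28 'c': node 4→7 ·f  ** P2@[28:28]
i=29 'c': node 7→7 ·f  ** P2@[29:29]
i=30 'b': node 7→1 ·f
i=31 'a': node 1→3 ·f
i=32 'a': node 3→4
i=33 'a': node 4→5  ** P3@[31:33]
i=34 'a': node 5→6  ** P1@[31:34],P3@[32:34]
i=35 'a': node 6→6 ·f  ** P1@[32:35],P3@[33:35]
i=36 'a': node 6→6 ·f  ** P1@[33:36],P3@[34:36]
i=37 'a': node 6→6 ·f  ** P1@[34:37],P3@[35:37]
i=38 'a': node 6→6 ·f  ** P1@[35:38],P3@[36:38]
i=39 'b': node 6→1 ·f
i=40 'b': node 1→2  ** P0@[39:40]
i=41 'b': node 2→2 ·f  ** P0@[40:41]
i=42 'b': node 2→2 ·f  ** P0@[41:42]
i=43 'b': node 2→2 ·f  ** P0@[42:43]
i=44 'b': node 2→2 ·f  ** P0@[43:44]
i=45 'a': node 2→3 ·f
i=46 'a': node 3→4
i=47 'a': node 4→5  ** P3@[45:47]
i=48 'b': node 5→1 ·f
i=49 'b': node 1→2  ** P0@[48:49]
i=50 'a': node 2→3 ·f
i=51 'a': node 3→4
i=52 'b': node 4→1 ·f
i=53 'b': node 1→2  ** P0@[52:53]
i=54 'b': node 2→2 ·f  ** P0@[53:54]
i=55 'a': node 2→3 ·f
i=56 'a': node 3→4
i=57 'a': node 4→5  ** P3@[55:57]
i=58 'a': node 5→6  ** P1@[55:58],P3@[56:58]
i=59 'a': node 6→6 ·f  ** P1@[56:59],P3@[57:59]
i=60 'a': node 6→6 ·f  ** P1@[57:60],P3@[58:60]
i=61 'a': node 6→6 ·f  ** P1@[58:61],P3@[59:61]
i=62 'a': node 6→6 ·f  ** P1@[59:62],P3@[60:62]
i=63 'a': node 6→6 ·f  ** P1@[60:63],P3@[61:63]

Matches: [[2,2],[5,3],[6,1],[6,3],[7,2],[10,0],[13,3],[14,1],[14,3],[15,1],[15,3],[16,1],[16,3],[17,1],[17,3],[18,1],[18,3],[19,1],[19,3],[21,0],[23,2],[28,2],[29,2],[33,3],[34,1],[34,3],[35,1],[35,3],[36,1],[36,3],[37,1],[37,3],[38,1],[38,3],[40,0],[41,0],[42,0],[43,0],[44,0],[47,3],[49,0],[53,0],[54,0],[57,3],[58,1],[58,3],[59,1],[59,3],[60,1],[60,3],[61,1],[61,3],[62,1],[62,3],[63,1],[63,3]]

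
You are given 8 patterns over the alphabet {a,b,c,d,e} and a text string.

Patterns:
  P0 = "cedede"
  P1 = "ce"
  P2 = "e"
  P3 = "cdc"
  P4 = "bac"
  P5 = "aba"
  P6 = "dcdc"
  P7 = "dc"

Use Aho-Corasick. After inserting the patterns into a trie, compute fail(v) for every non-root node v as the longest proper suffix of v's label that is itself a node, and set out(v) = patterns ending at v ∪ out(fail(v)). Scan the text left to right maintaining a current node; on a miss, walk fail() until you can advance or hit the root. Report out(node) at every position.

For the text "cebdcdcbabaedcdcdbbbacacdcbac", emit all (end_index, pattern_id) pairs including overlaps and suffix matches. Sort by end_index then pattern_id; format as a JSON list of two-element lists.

Build:
Trie nodes:
  0='ε' goto a→13 b→10 c→1 d→16 e→7
  1='c' goto d→8 e→2
  2='ce' goto d→3  ←P1
  3='ced' goto e→4
  4='cede' goto d→5
  5='ceded' goto e→6
  6='cedede' goto ·  ←P0
  7='e' goto ·  ←P2
  8='cd' goto c→9
  9='cdc' goto ·  ←P3
  10='b' goto a→11
  11='ba' goto c→12
  12='bac' goto ·  ←P4
  13='a' goto b→14
  14='ab' goto a→15
  15='aba' goto ·  ←P5
  16='d' goto c→17
  17='dc' goto d→18  ←P7
  18='dcd' goto c→19
  19='dcdc' goto ·  ←P6

Failure links (BFS by depth):
  n1('c'): parent n0 fail=0; on 'c' 0 → fail=0;  out ∅∪∅=∅
  n7('e'): parent n0 fail=0; on 'e' 0 → fail=0;  out {2}∪∅={2}
  n10('b'): parent n0 fail=0; on 'b' 0 → fail=0;  out ∅∪∅=∅
  n13('a'): parent n0 fail=0; on 'a' 0 → fail=0;  out ∅∪∅=∅
  n16('d'): parent n0 fail=0; on 'd' 0 → fail=0;  out ∅∪∅=∅
  n2('ce'): parent n1 fail=0; on 'e' 0 → fail=7;  out {1}∪{2}={1,2}
  n8('cd'): parent n1 fail=0; on 'd' 0 → fail=16;  out ∅∪∅=∅
  n11('ba'): parent n10 fail=0; on 'a' 0 → fail=13;  out ∅∪∅=∅
  n14('ab'): parent n13 fail=0; on 'b' 0 → fail=10;  out ∅∪∅=∅
  n17('dc'): parent n16 fail=0; on 'c' 0 → fail=1;  out {7}∪∅={7}
  n3('ced'): parent n2 fail=7; on 'd' 7→0 → fail=16;  out ∅∪∅=∅
  n9('cdc'): parent n8 fail=16; on 'c' 16 → fail=17;  out {3}∪{7}={3,7}
  n12('bac'): parent n11 fail=13; on 'c' 13→0 → fail=1;  out {4}∪∅={4}
  n15('aba'): parent n14 fail=10; on 'a' 10 → fail=11;  out {5}∪∅={5}
  n18('dcd'): parent n17 fail=1; on 'd' 1 → fail=8;  out ∅∪∅=∅
  n4('cede'): parent n3 fail=16; on 'e' 16→0 → fail=7;  out ∅∪{2}={2}
  n19('dcdc'): parent n18 fail=8; on 'c' 8 → fail=9;  out {6}∪{3,7}={3,6,7}
  n5('ceded'): parent n4 fail=7; on 'd' 7→0 → fail=16;  out ∅∪∅=∅
  n6('cedede'): parent n5 fail=16; on 'e' 16→0 → fail=7;  out {0}∪{2}={0,2}

Text stream:
pos 0 'c': at 1
pos 1 'e': at 2  → match P1@[0:1],P2@[1:1]
pos 2 'b': at 10 (via fail)
pos 3 'd': at 16 (via fail)
pos 4 'c': at 17  → match P7@[3:4]
pos 5 'd': at 18
pos 6 'c': at 19  → match P3@[4:6],P6@[3:6],P7@[5:6]
pos 7 'b': at 10 (via fail)
pos 8 'a': at 11
pos 9 'b': at 14 (via fail)
pos 10 'a': at 15  → match P5@[8:10]
pos 11 'e': at 7 (via fail)  → match P2@[11:11]
pos 12 'd': at 16 (via fail)
pos 13 'c': at 17  → match P7@[12:13]
pos 14 'd': at 18
pos 15 'c': at 19  → match P3@[13:15],P6@[12:15],P7@[14:15]
pos 16 'd': at 18 (via fail)
pos 17 'b': at 10 (via fail)
pos 18 'b': at 10 (via fail)
pos 19 'b': at 10 (via fail)
pos 20 'a': at 11
pos 21 'c': at 12  → match P4@[19:21]
pos 22 'a': at 13 (via fail)
pos 23 'c': at 1 (via fail)
pos 24 'd': at 8
pos 25 'c': at 9  → match P3@[23:25],P7@[24:25]
pos 26 'b': at 10 (via fail)
pos 27 'a': at 11
pos 28 'c': at 12  → match P4@[26:28]

Matches: [[1,1],[1,2],[4,7],[6,3],[6,6],[6,7],[10,5],[11,2],[13,7],[15,3],[15,6],[15,7],[21,4],[25,3],[25,7],[28,4]]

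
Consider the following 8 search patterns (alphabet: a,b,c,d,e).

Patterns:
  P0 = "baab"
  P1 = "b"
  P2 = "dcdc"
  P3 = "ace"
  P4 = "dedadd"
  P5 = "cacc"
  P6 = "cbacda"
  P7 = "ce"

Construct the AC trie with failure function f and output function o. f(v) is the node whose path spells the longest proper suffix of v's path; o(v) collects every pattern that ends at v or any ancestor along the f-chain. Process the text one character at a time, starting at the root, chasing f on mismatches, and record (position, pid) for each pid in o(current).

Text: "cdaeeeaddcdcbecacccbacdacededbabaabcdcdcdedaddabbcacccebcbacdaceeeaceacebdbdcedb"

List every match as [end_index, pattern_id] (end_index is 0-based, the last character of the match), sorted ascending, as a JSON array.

Build automaton:
Trie (insert patterns):
  n0 'ε': a→9 b→1 c→17 d→5
  n1 'b': a→2  [P1 ends]
  n2 'ba': a→3
  n3 'baa': b→4
  n4 'baab': ·  [P0 ends]
  n5 'd': c→6 e→12
  n6 'dc': d→7
  n7 'dcd': c→8
  n8 'dcdc': ·  [P2 ends]
  n9 'a': c→10
  n10 'ac': e→11
  n11 'ace': ·  [P3 ends]
  n12 'de': d→13
  n13 'ded': a→14
  n14 'deda': d→15
  n15 'dedad': d→16
  n16 'dedadd': ·  [P4 ends]
  n17 'c': a→18 b→21 e→26
  n18 'ca': c→19
  n19 'cac': c→20
  n20 'cacc': ·  [P5 ends]
  n21 'cb': a→22
  n22 'cba': c→23
  n23 'cbac': d→24
  n24 'cbacd': a→25
  n25 'cbacda': ·  [P6 ends]
  n26 'ce': ·  [P7 ends]

BFS fail/out derivation:
  fail(1) 'b': from fail(0)=0 chase 'b': 0 ⇒ 0;  out={1}∪out(0)={1}
  fail(5) 'd': from fail(0)=0 chase 'd': 0 ⇒ 0;  out=∅∪out(0)=∅
  fail(9) 'a': from fail(0)=0 chase 'a': 0 ⇒ 0;  out=∅∪out(0)=∅
  fail(17) 'c': from fail(0)=0 chase 'c': 0 ⇒ 0;  out=∅∪out(0)=∅
  fail(2) 'ba': from fail(1)=0 chase 'a': 0 ⇒ 9;  out=∅∪out(9)=∅
  fail(6) 'dc': from fail(5)=0 chase 'c': 0 ⇒ 17;  out=∅∪out(17)=∅
  fail(10) 'ac': from fail(9)=0 chase 'c': 0 ⇒ 17;  out=∅∪out(17)=∅
  fail(12) 'de': from fail(5)=0 chase 'e': 0 ⇒ 0;  out=∅∪out(0)=∅
  fail(18) 'ca': from fail(17)=0 chase 'a': 0 ⇒ 9;  out=∅∪out(9)=∅
  fail(21) 'cb': from fail(17)=0 chase 'b': 0 ⇒ 1;  out=∅∪out(1)={1}
  fail(26) 'ce': from fail(17)=0 chase 'e': 0 ⇒ 0;  out={7}∪out(0)={7}
  fail(3) 'baa': from fail(2)=9 chase 'a': 9→0 ⇒ 9;  out=∅∪out(9)=∅
  fail(7) 'dcd': from fail(6)=17 chase 'd': 17→0 ⇒ 5;  out=∅∪out(5)=∅
  fail(11) 'ace': from fail(10)=17 chase 'e': 17 ⇒ 26;  out={3}∪out(26)={3,7}
  fail(13) 'ded': from fail(12)=0 chase 'd': 0 ⇒ 5;  out=∅∪out(5)=∅
  fail(19) 'cac': from fail(18)=9 chase 'c': 9 ⇒ 10;  out=∅∪out(10)=∅
  fail(22) 'cba': from fail(21)=1 chase 'a': 1 ⇒ 2;  out=∅∪out(2)=∅
  fail(4) 'baab': from fail(3)=9 chase 'b': 9→0 ⇒ 1;  out={0}∪out(1)={0,1}
  fail(8) 'dcdc': from fail(7)=5 chase 'c': 5 ⇒ 6;  out={2}∪out(6)={2}
  fail(14) 'deda': from fail(13)=5 chase 'a': 5→0 ⇒ 9;  out=∅∪out(9)=∅
  fail(20) 'cacc': from fail(19)=10 chase 'c': 10→17→0 ⇒ 17;  out={5}∪out(17)={5}
  fail(23) 'cbac': from fail(22)=2 chase 'c': 2→9 ⇒ 10;  out=∅∪out(10)=∅
  fail(15) 'dedad': from fail(14)=9 chase 'd': 9→0 ⇒ 5;  out=∅∪out(5)=∅
  fail(24) 'cbacd': from fail(23)=10 chase 'd': 10→17→0 ⇒ 5;  out=∅∪out(5)=∅
  fail(16) 'dedadd': from fail(15)=5 chase 'd': 5→0 ⇒ 5;  out={4}∪out(5)={4}
  fail(25) 'cbacda': from fail(24)=5 chase 'a': 5→0 ⇒ 9;  out={6}∪out(9)={6}

Text stream:
pos 0 'c': at 17
pos 1 'd': at 5 (fail-walked)
pos 2 'a': at 9 (fail-walked)
pos 3 'e': at 0 (fail-walked)
pos 4 'e': at 0
pos 5 'e': at 0
pos 6 'a': at 9
pos 7 'd': at 5 (fail-walked)
pos 8 'd': at 5 (fail-walked)
pos 9 'c': at 6
pos 10 'd': at 7
pos 11 'c': at 8  ** P2@[8:11]
pos 12 'b': at 21 (fail-walked)  ** P1@[12:12]
pos 13 'e': at 0 (fail-walked)
pos 14 'c': at 17
pos 15 'a': at 18
pos 16 'c': at 19
pos 17 'c': at 20  ** P5@[14:17]
pos 18 'c': at 17 (fail-walked)
pos 19 'b': at 21  ** P1@[19:19]
pos 20 'a': at 22
pos 21 'c': at 23
pos 22 'd': at 24
pos 23 'a': at 25  ** P6@[18:23]
pos 24 'c': at 10 (fail-walked)
pos 25 'e': at 11  ** P3@[23:25],P7@[24:25]
pos 26 'd': at 5 (fail-walked)
pos 27 'e': at 12
pos 28 'd': at 13
pos 29 'b': at 1 (fail-walked)  ** P1@[29:29]
pos 30 'a': at 2
pos 31 'b': at 1 (fail-walked)  ** P1@[31:31]
pos 32 'a': at 2
pos 33 'a': at 3
pos 34 'b': at 4  ** P0@[31:34],P1@[34:34]
pos 35 'c': at 17 (fail-walked)
pos 36 'd': at 5 (fail-walked)
pos 37 'c': at 6
pos 38 'd': at 7
pos 39 'c': at 8  ** P2@[36:39]
pos 40 'd': at 7 (fail-walked)
pos 41 'e': at 12 (fail-walked)
pos 42 'd': at 13
pos 43 'a': at 14
pos 44 'd': at 15
pos 45 'd': at 16  ** P4@[40:45]
pos 46 'a': at 9 (fail-walked)
pos 47 'b': at 1 (fail-walked)  ** P1@[47:47]
pos 48 'b': at 1 (fail-walked)  ** P1@[48:48]
pos 49 'c': at 17 (fail-walked)
pos 50 'a': at 18
pos 51 'c': at 19
pos 52 'c': at 20  ** P5@[49:52]
pos 53 'c': at 17 (fail-walked)
pos 54 'e': at 26  ** P7@[53:54]
pos 55 'b': at 1 (fail-walked)  ** P1@[55:55]
pos 56 'c': at 17 (fail-walked)
pos 57 'b': at 21  ** P1@[57:57]
pos 58 'a': at 22
pos 59 'c': at 23
pos 60 'd': at 24
pos 61 'a': at 25  ** P6@[56:61]
pos 62 'c': at 10 (fail-walked)
pos 63 'e': at 11  ** P3@[61:63],P7@[62:63]
pos 64 'e': at 0 (fail-walked)
pos 65 'e': at 0
pos 66 'a': at 9
pos 67 'c': at 10
pos 68 'e': at 11  ** P3@[66:68],P7@[67:68]
pos 69 'a': at 9 (fail-walked)
pos 70 'c': at 10
pos 71 'e': at 11  ** P3@[69:71],P7@[70:71]
pos 72 'b': at 1 (fail-walked)  ** P1@[72:72]
pos 73 'd': at 5 (fail-walked)
pos 74 'b': at 1 (fail-walked)  ** P1@[74:74]
pos 75 'd': at 5 (fail-walked)
pos 76 'c': at 6
pos 77 'e': at 26 (fail-walked)  ** P7@[76:77]
pos 78 'd': at 5 (fail-walked)
pos 79 'b': at 1 (fail-walked)  ** P1@[79:79]

Matches: [[11,2],[12,1],[17,5],[19,1],[23,6],[25,3],[25,7],[29,1],[31,1],[34,0],[34,1],[39,2],[45,4],[47,1],[48,1],[52,5],[54,7],[55,1],[57,1],[61,6],[63,3],[63,7],[68,3],[68,7],[71,3],[71,7],[72,1],[74,1],[77,7],[79,1]]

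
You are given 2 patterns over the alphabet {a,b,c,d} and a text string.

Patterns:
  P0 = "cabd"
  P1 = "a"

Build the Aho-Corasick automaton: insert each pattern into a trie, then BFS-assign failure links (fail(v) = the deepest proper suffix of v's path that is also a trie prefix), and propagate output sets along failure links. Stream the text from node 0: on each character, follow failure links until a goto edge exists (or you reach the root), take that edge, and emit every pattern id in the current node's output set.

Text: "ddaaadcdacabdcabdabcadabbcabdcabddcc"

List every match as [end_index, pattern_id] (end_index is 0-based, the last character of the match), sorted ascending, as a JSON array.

Build automaton:
Trie (insert patterns):
  n0 'ε': a→5 c→1
  n1 'c': a→2
  n2 'ca': b→3
  n3 'cab': d→4
  n4 'cabd': ·  ←P0
  n5 'a': ·  ←P1

BFS fail/out derivation:
  fail(1) 'c': from fail(0)=0 chase 'c': 0 ⇒ 0;  out=∅∪out(0)=∅
  fail(5) 'a': from fail(0)=0 chase 'a': 0 ⇒ 0;  out={1}∪out(0)={1}
  fail(2) 'ca': from fail(1)=0 chase 'a': 0 ⇒ 5;  out=∅∪out(5)={1}
  fail(3) 'cab': from fail(2)=5 chase 'b': 5→0 ⇒ 0;  out=∅∪out(0)=∅
  fail(4) 'cabd': from fail(3)=0 chase 'd': 0 ⇒ 0;  out={0}∪out(0)={0}

Text stream:
[0] read 'd'  n0⇒n0
[1] read 'd'  n0⇒n0
[2] read 'a'  n0⇒n5  emit P1@[2:2]
[3] read 'a'  n5⇒n5 (fail-walked)  emit P1@[3:3]
[4] read 'a'  n5⇒n5 (fail-walked)  emit P1@[4:4]
[5] read 'd'  n5⇒n0 (fail-walked)
[6] read 'c'  n0⇒n1
[7] read 'd'  n1⇒n0 (fail-walked)
[8] read 'a'  n0⇒n5  emit P1@[8:8]
[9] read 'c'  n5⇒n1 (fail-walked)
[10] read 'a'  n1⇒n2  emit P1@[10:10]
[11] read 'b'  n2⇒n3
[12] read 'd'  n3⇒n4  emit P0@[9:12]
[13] read 'c'  n4⇒n1 (fail-walked)
[14] read 'a'  n1⇒n2  emit P1@[14:14]
[15] read 'b'  n2⇒n3
[16] read 'd'  n3⇒n4  emit P0@[13:16]
[17] read 'a'  n4⇒n5 (fail-walked)  emit P1@[17:17]
[18] read 'b'  n5⇒n0 (fail-walked)
[19] read 'c'  n0⇒n1
[20] read 'a'  n1⇒n2  emit P1@[20:20]
[21] read 'd'  n2⇒n0 (fail-walked)
[22] read 'a'  n0⇒n5  emit P1@[22:22]
[23] read 'b'  n5⇒n0 (fail-walked)
[24] read 'b'  n0⇒n0
[25] read 'c'  n0⇒n1
[26] read 'a'  n1⇒n2  emit P1@[26:26]
[27] read 'b'  n2⇒n3
[28] read 'd'  n3⇒n4  emit P0@[25:28]
[29] read 'c'  n4⇒n1 (fail-walked)
[30] read 'a'  n1⇒n2  emit P1@[30:30]
[31] read 'b'  n2⇒n3
[32] read 'd'  n3⇒n4  emit P0@[29:32]
[33] read 'd'  n4⇒n0 (fail-walked)
[34] read 'c'  n0⇒n1
[35] read 'c'  n1⇒n1 (fail-walked)

Matches: [[2,1],[3,1],[4,1],[8,1],[10,1],[12,0],[14,1],[16,0],[17,1],[20,1],[22,1],[26,1],[28,0],[30,1],[32,0]]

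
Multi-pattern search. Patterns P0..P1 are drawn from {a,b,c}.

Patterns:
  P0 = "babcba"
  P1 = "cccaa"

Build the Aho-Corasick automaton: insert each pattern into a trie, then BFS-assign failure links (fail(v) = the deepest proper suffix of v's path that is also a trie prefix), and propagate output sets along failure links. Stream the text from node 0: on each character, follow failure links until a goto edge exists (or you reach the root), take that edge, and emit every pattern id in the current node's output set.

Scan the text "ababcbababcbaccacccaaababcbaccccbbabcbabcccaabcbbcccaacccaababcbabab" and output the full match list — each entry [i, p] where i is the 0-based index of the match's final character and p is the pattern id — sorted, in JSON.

Construct AC machine:
Trie nodes:
  0='ε' goto b→1 c→7
  1='b' goto a→2
  2='ba' goto b→3
  3='bab' goto c→4
  4='babc' goto b→5
  5='babcb' goto a→6
  6='babcba' goto ·  [P0 ends]
  7='c' goto c→8
  8='cc' goto c→9
  9='ccc' goto a→10
  10='ccca' goto a→11
  11='cccaa' goto ·  [P1 ends]

Failure links (BFS by depth):
  fail(1) 'b': from fail(0)=0 chase 'b': 0 ⇒ 0;  out=∅∪out(0)=∅
  fail(7) 'c': from fail(0)=0 chase 'c': 0 ⇒ 0;  out=∅∪out(0)=∅
  fail(2) 'ba': from fail(1)=0 chase 'a': 0 ⇒ 0;  out=∅∪out(0)=∅
  fail(8) 'cc': from fail(7)=0 chase 'c': 0 ⇒ 7;  out=∅∪out(7)=∅
  fail(3) 'bab': from fail(2)=0 chase 'b': 0 ⇒ 1;  out=∅∪out(1)=∅
  fail(9) 'ccc': from fail(8)=7 chase 'c': 7 ⇒ 8;  out=∅∪out(8)=∅
  fail(4) 'babc': from fail(3)=1 chase 'c': 1→0 ⇒ 7;  out=∅∪out(7)=∅
  fail(10) 'ccca': from fail(9)=8 chase 'a': 8→7→0 ⇒ 0;  out=∅∪out(0)=∅
  fail(5) 'babcb': from fail(4)=7 chase 'b': 7→0 ⇒ 1;  out=∅∪out(1)=∅
  fail(11) 'cccaa': from fail(10)=0 chase 'a': 0 ⇒ 0;  out={1}∪out(0)={1}
  fail(6) 'babcba': from fail(5)=1 chase 'a': 1 ⇒ 2;  out={0}∪out(2)={0}

Scan:
pos 0 'a': at 0
pos 1 'b': at 1
pos 2 'a': at 2
pos 3 'b': at 3
pos 4 'c': at 4
pos 5 'b': at 5
pos 6 'a': at 6  ** P0@[1:6]
pos 7 'b': at 3 (fail-walked)
pos 8 'a': at 2 (fail-walked)
pos 9 'b': at 3
pos 10 'c': at 4
pos 11 'b': at 5
pos 12 'a': at 6  ** P0@[7:12]
pos 13 'c': at 7 (fail-walked)
pos 14 'c': at 8
pos 15 'a': at 0 (fail-walked)
pos 16 'c': at 7
pos 17 'c': at 8
pos 18 'c': at 9
pos 19 'a': at 10
pos 20 'a': at 11  ** P1@[16:20]
pos 21 'a': at 0 (fail-walked)
pos 22 'b': at 1
pos 23 'a': at 2
pos 24 'b': at 3
pos 25 'c': at 4
pos 26 'b': at 5
pos 27 'a': at 6  ** P0@[22:27]
pos 28 'c': at 7 (fail-walked)
pos 29 'c': at 8
pos 30 'c': at 9
pos 31 'c': at 9 (fail-walked)
pos 32 'b': at 1 (fail-walked)
pos 33 'b': at 1 (fail-walked)
pos 34 'a': at 2
pos 35 'b': at 3
pos 36 'c': at 4
pos 37 'b': at 5
pos 38 'a': at 6  ** P0@[33:38]
pos 39 'b': at 3 (fail-walked)
pos 40 'c': at 4
pos 41 'c': at 8 (fail-walked)
pos 42 'c': at 9
pos 43 'a': at 10
pos 44 'a': at 11  ** P1@[40:44]
pos 45 'b': at 1 (fail-walked)
pos 46 'c': at 7 (fail-walked)
pos 47 'b': at 1 (fail-walked)
pos 48 'b': at 1 (fail-walked)
pos 49 'c': at 7 (fail-walked)
pos 50 'c': at 8
pos 51 'c': at 9
pos 52 'a': at 10
pos 53 'a': at 11  ** P1@[49:53]
pos 54 'c': at 7 (fail-walked)
pos 55 'c': at 8
pos 56 'c': at 9
pos 57 'a': at 10
pos 58 'a': at 11  ** P1@[54:58]
pos 59 'b': at 1 (fail-walked)
pos 60 'a': at 2
pos 61 'b': at 3
pos 62 'c': at 4
pos 63 'b': at 5
pos 64 'a': at 6  ** P0@[59:64]
pos 65 'b': at 3 (fail-walked)
pos 66 'a': at 2 (fail-walked)
pos 67 'b': at 3

All matches (sorted): [[6,0],[12,0],[20,1],[27,0],[38,0],[44,1],[53,1],[58,1],[64,0]]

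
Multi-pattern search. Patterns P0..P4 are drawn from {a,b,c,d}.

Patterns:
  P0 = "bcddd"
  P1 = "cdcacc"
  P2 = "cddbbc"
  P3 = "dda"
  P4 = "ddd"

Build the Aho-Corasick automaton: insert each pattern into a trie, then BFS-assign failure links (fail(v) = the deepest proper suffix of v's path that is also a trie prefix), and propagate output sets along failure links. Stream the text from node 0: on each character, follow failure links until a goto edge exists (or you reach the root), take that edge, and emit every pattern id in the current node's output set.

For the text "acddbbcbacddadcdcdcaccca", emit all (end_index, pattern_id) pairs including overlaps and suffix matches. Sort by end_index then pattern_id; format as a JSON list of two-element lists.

Build automaton:
Trie nodes:
  0='ε' goto b→1 c→6 d→16
  1='b' goto c→2
  2='bc' goto d→3
  3='bcd' goto d→4
  4='bcdd' goto d→5
  5='bcddd' goto ·  ←P0
  6='c' goto d→7
  7='cd' goto c→8 d→12
  8='cdc' goto a→9
  9='cdca' goto c→10
  10='cdcac' goto c→11
  11='cdcacc' goto ·  ←P1
  12='cdd' goto b→13
  13='cddb' goto b→14
  14='cddbb' goto c→15
  15='cddbbc' goto ·  ←P2
  16='d' goto d→17
  17='dd' goto a→18 d→19
  18='dda' goto ·  ←P3
  19='ddd' goto ·  ←P4

BFS fail/out derivation:
  n1('b'): parent n0 fail=0; on 'b' 0 → fail=0;  out ∅∪∅=∅
  n6('c'): parent n0 fail=0; on 'c' 0 → fail=0;  out ∅∪∅=∅
  n16('d'): parent n0 fail=0; on 'd' 0 → fail=0;  out ∅∪∅=∅
  n2('bc'): parent n1 fail=0; on 'c' 0 → fail=6;  out ∅∪∅=∅
  n7('cd'): parent n6 fail=0; on 'd' 0 → fail=16;  out ∅∪∅=∅
  n17('dd'): parent n16 fail=0; on 'd' 0 → fail=16;  out ∅∪∅=∅
  n3('bcd'): parent n2 fail=6; on 'd' 6 → fail=7;  out ∅∪∅=∅
  n8('cdc'): parent n7 fail=16; on 'c' 16→0 → fail=6;  out ∅∪∅=∅
  n12('cdd'): parent n7 fail=16; on 'd' 16 → fail=17;  out ∅∪∅=∅
  n18('dda'): parent n17 fail=16; on 'a' 16→0 → fail=0;  out {3}∪∅={3}
  n19('ddd'): parent n17 fail=16; on 'd' 16 → fail=17;  out {4}∪∅={4}
  n4('bcdd'): parent n3 fail=7; on 'd' 7 → fail=12;  out ∅∪∅=∅
  n9('cdca'): parent n8 fail=6; on 'a' 6→0 → fail=0;  out ∅∪∅=∅
  n13('cddb'): parent n12 fail=17; on 'b' 17→16→0 → fail=1;  out ∅∪∅=∅
  n5('bcddd'): parent n4 fail=12; on 'd' 12→17 → fail=19;  out {0}∪{4}={0,4}
  n10('cdcac'): parent n9 fail=0; on 'c' 0 → fail=6;  out ∅∪∅=∅
  n14('cddbb'): parent n13 fail=1; on 'b' 1→0 → fail=1;  out ∅∪∅=∅
  n11('cdcacc'): parent n10 fail=6; on 'c' 6→0 → fail=6;  out {1}∪∅={1}
  n15('cddbbc'): parent n14 fail=1; on 'c' 1 → fail=2;  out {2}∪∅={2}

Run:
i=0 'a': node 0→0
i=1 'c': node 0→6
i=2 'd': node 6→7
i=3 'd': node 7→12
i=4 'b': node 12→13
i=5 'b': node 13→14
i=6 'c': node 14→15  emit P2@[1:6]
i=7 'b': node 15→1 ·f
i=8 'a': node 1→0 ·f
i=9 'c': node 0→6
i=10 'd': node 6→7
i=11 'd': node 7→12
i=12 'a': node 12→18 ·f  emit P3@[10:12]
i=13 'd': node 18→16 ·f
i=14 'c': node 16→6 ·f
i=15 'd': node 6→7
i=16 'c': node 7→8
i=17 'd': node 8→7 ·f
i=18 'c': node 7→8
i=19 'a': node 8→9
i=20 'c': node 9→10
i=21 'c': node 10→11  emit P1@[16:21]
i=22 'c': node 11→6 ·f
i=23 'a': node 6→0 ·f

Result: [[6,2],[12,3],[21,1]]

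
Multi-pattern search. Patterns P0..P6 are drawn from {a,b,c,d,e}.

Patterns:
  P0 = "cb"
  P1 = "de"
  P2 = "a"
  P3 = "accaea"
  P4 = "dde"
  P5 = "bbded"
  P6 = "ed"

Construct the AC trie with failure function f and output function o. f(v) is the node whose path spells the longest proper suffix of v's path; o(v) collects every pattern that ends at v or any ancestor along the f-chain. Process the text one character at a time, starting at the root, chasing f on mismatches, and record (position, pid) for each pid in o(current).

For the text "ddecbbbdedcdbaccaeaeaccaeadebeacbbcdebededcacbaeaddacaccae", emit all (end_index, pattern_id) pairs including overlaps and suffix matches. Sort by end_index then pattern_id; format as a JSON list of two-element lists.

Construct AC machine:
Trie (insert patterns):
  n0 'ε': a→5 b→13 c→1 d→3 e→18
  n1 'c': b→2
  n2 'cb': ·  [P0 ends]
  n3 'd': d→11 e→4
  n4 'de': ·  [P1 ends]
  n5 'a': c→6  [P2 ends]
  n6 'ac': c→7
  n7 'acc': a→8
  n8 'acca': e→9
  n9 'accae': a→10
  n10 'accaea': ·  [P3 ends]
  n11 'dd': e→12
  n12 'dde': ·  [P4 ends]
  n13 'b': b→14
  n14 'bb': d→15
  n15 'bbd': e→16
  n16 'bbde': d→17
  n17 'bbded': ·  [P5 ends]
  n18 'e': d→19
  n19 'ed': ·  [P6 ends]

BFS fail/out derivation:
  fail(1) 'c': from fail(0)=0 chase 'c': 0 ⇒ 0;  out=∅∪out(0)=∅
  fail(3) 'd': from fail(0)=0 chase 'd': 0 ⇒ 0;  out=∅∪out(0)=∅
  fail(5) 'a': from fail(0)=0 chase 'a': 0 ⇒ 0;  out={2}∪out(0)={2}
  fail(13) 'b': from fail(0)=0 chase 'b': 0 ⇒ 0;  out=∅∪out(0)=∅
  fail(18) 'e': from fail(0)=0 chase 'e': 0 ⇒ 0;  out=∅∪out(0)=∅
  fail(2) 'cb': from fail(1)=0 chase 'b': 0 ⇒ 13;  out={0}∪out(13)={0}
  fail(4) 'de': from fail(3)=0 chase 'e': 0 ⇒ 18;  out={1}∪out(18)={1}
  fail(6) 'ac': from fail(5)=0 chase 'c': 0 ⇒ 1;  out=∅∪out(1)=∅
  fail(11) 'dd': from fail(3)=0 chase 'd': 0 ⇒ 3;  out=∅∪out(3)=∅
  fail(14) 'bb': from fail(13)=0 chase 'b': 0 ⇒ 13;  out=∅∪out(13)=∅
  fail(19) 'ed': from fail(18)=0 chase 'd': 0 ⇒ 3;  out={6}∪out(3)={6}
  fail(7) 'acc': from fail(6)=1 chase 'c': 1→0 ⇒ 1;  out=∅∪out(1)=∅
  fail(12) 'dde': from fail(11)=3 chase 'e': 3 ⇒ 4;  out={4}∪out(4)={1,4}
  fail(15) 'bbd': from fail(14)=13 chase 'd': 13→0 ⇒ 3;  out=∅∪out(3)=∅
  fail(8) 'acca': from fail(7)=1 chase 'a': 1→0 ⇒ 5;  out=∅∪out(5)={2}
  fail(16) 'bbde': from fail(15)=3 chase 'e': 3 ⇒ 4;  out=∅∪out(4)={1}
  fail(9) 'accae': from fail(8)=5 chase 'e': 5→0 ⇒ 18;  out=∅∪out(18)=∅
  fail(17) 'bbded': from fail(16)=4 chase 'd': 4→18 ⇒ 19;  out={5}∪out(19)={5,6}
  fail(10) 'accaea': from fail(9)=18 chase 'a': 18→0 ⇒ 5;  out={3}∪out(5)={2,3}

Text stream:
[0] read 'd'  n0⇒n3
[1] read 'd'  n3⇒n11
[2] read 'e'  n11⇒n12  ** P1@[1:2],P4@[0:2]
[3] read 'c'  n12⇒n1 (fail-walked)
[4] read 'b'  n1⇒n2  ** P0@[3:4]
[5] read 'b'  n2⇒n14 (fail-walked)
[6] read 'b'  n14⇒n14 (fail-walked)
[7] read 'd'  n14⇒n15
[8] read 'e'  n15⇒n16  ** P1@[7:8]
[9] read 'd'  n16⇒n17  ** P5@[5:9],P6@[8:9]
[10] read 'c'  n17⇒n1 (fail-walked)
[11] read 'd'  n1⇒n3 (fail-walked)
[12] read 'b'  n3⇒n13 (fail-walked)
[13] read 'a'  n13⇒n5 (fail-walked)  ** P2@[13:13]
[14] read 'c'  n5⇒n6
[15] read 'c'  n6⇒n7
[16] read 'a'  n7⇒n8  ** P2@[16:16]
[17] read 'e'  n8⇒n9
[18] read 'a'  n9⇒n10  ** P2@[18:18],P3@[13:18]
[19] read 'e'  n10⇒n18 (fail-walked)
[20] read 'a'  n18⇒n5 (fail-walked)  ** P2@[20:20]
[21] read 'c'  n5⇒n6
[22] read 'c'  n6⇒n7
[23] read 'a'  n7⇒n8  ** P2@[23:23]
[24] read 'e'  n8⇒n9
[25] read 'a'  n9⇒n10  ** P2@[25:25],P3@[20:25]
[26] read 'd'  n10⇒n3 (fail-walked)
[27] read 'e'  n3⇒n4  ** P1@[26:27]
[28] read 'b'  n4⇒n13 (fail-walked)
[29] read 'e'  n13⇒n18 (fail-walked)
[30] read 'a'  n18⇒n5 (fail-walked)  ** P2@[30:30]
[31] read 'c'  n5⇒n6
[32] read 'b'  n6⇒n2 (fail-walked)  ** P0@[31:32]
[33] read 'b'  n2⇒n14 (fail-walked)
[34] read 'c'  n14⇒n1 (fail-walked)
[35] read 'd'  n1⇒n3 (fail-walked)
[36] read 'e'  n3⇒n4  ** P1@[35:36]
[37] read 'b'  n4⇒n13 (fail-walked)
[38] read 'e'  n13⇒n18 (fail-walked)
[39] read 'd'  n18⇒n19  ** P6@[38:39]
[40] read 'e'  n19⇒n4 (fail-walked)  ** P1@[39:40]
[41] read 'd'  n4⇒n19 (fail-walked)  ** P6@[40:41]
[42] read 'c'  n19⇒n1 (fail-walked)
[43] read 'a'  n1⇒n5 (fail-walked)  ** P2@[43:43]
[44] read 'c'  n5⇒n6
[45] read 'b'  n6⇒n2 (fail-walked)  ** P0@[44:45]
[46] read 'a'  n2⇒n5 (fail-walked)  ** P2@[46:46]
[47] read 'e'  n5⇒n18 (fail-walked)
[48] read 'a'  n18⇒n5 (fail-walked)  ** P2@[48:48]
[49] read 'd'  n5⇒n3 (fail-walked)
[50] read 'd'  n3⇒n11
[51] read 'a'  n11⇒n5 (fail-walked)  ** P2@[51:51]
[52] read 'c'  n5⇒n6
[53] read 'a'  n6⇒n5 (fail-walked)  ** P2@[53:53]
[54] read 'c'  n5⇒n6
[55] read 'c'  n6⇒n7
[56] read 'a'  n7⇒n8  ** P2@[56:56]
[57] read 'e'  n8⇒n9

Result: [[2,1],[2,4],[4,0],[8,1],[9,5],[9,6],[13,2],[16,2],[18,2],[18,3],[20,2],[23,2],[25,2],[25,3],[27,1],[30,2],[32,0],[36,1],[39,6],[40,1],[41,6],[43,2],[45,0],[46,2],[48,2],[51,2],[53,2],[56,2]]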